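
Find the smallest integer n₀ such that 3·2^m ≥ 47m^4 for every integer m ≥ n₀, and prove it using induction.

At m = 21: 6291456 < 9140607, so the inequality fails and n₀ ≥ 22. We prove 3·2^m ≥ 47m^4 for all m ≥ 22.
Base step (m = 22): 3·2^m = 12582912 and 47m^4 = 11010032, so 12582912 ≥ 11010032.
For the inductive step, assume it holds for an arbitrary r ≥ 22, so 3·2^r ≥ 47r^4.
Then 3·2^(r + 1) = 2·(3·2^r) ≥ 2·(47r^4).
Also, for r ≥ 22 we have 2·(47r^4) ≥ 47(r+1)^4, since 2 ≥ (1 + 1/r)^4 for all r ≥ 22.
Combining, 3·2^(r + 1) ≥ 47(r+1)^4.
By the principle of mathematical induction, the result holds for all m ≥ 22.
Hence the smallest such n₀ is 22.

n₀ = 22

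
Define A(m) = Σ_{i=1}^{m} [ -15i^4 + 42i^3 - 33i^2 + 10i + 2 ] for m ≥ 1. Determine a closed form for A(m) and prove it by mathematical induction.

We claim A(m) = -m(3m^4 - 3m^3 - 5m^2 + m - 2) for all m ≥ 1.
When m = 1: A(1) = 6, and the closed form gives 6. They agree.
Inductive step: assume the claim holds for m = i, so A(i) = i(-3i^4 + 3i^3 + 5i^2 - i + 2).
Then A(i+1) = A(i) + (-15i^4 - 18i^3 + 3i^2 + 10i + 6) = (i(-3i^4 + 3i^3 + 5i^2 - i + 2)) + (-15i^4 - 18i^3 + 3i^2 + 10i + 6).
Simplifying, A(i+1) = -(i + 1)(3i^4 + 9i^3 + 4i^2 - 6i - 6) = -(i+1)(3(i+1)^4 - 3(i+1)^3 - 5(i+1)^2 + (i+1) - 2),
which is the closed form with m = i+1.
This completes the induction.

A(m) = -m(3m^4 - 3m^3 - 5m^2 + m - 2)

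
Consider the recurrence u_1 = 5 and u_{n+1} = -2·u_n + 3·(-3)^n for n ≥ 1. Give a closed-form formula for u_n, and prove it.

u_n = -(-2)^(n + 1) + (-3)^(n + 1)

Computing the first terms: u_1 = 5, u_2 = -19, u_3 = 65. This suggests u_n = -(-2)^(n + 1) + (-3)^(n + 1).
For the base case n = 1: the formula gives 5 = 5 = u_1.
Inductive step: suppose the statement holds for some r ≥ 1, so u_r = -(-2)^(r + 1) + (-3)^(r + 1).
Then u_{r+1} = -2·u_r + 3·(-3)^r = -2·(-(-2)^(r + 1) + (-3)^(r + 1)) + 3·(-3)^r = -(-2)^(r + 2) + (-3)^(r + 2) = -(-2)^((r+1) + 1) + (-3)^((r+1) + 1),
which is the claimed formula at n = r+1.
By induction, the statement is established for all n ≥ 1.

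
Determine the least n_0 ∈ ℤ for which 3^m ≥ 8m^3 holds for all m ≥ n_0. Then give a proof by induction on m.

At m = 7: 2187 < 2744, so the inequality fails and n_0 ≥ 8. We prove 3^m ≥ 8m^3 for all m ≥ 8.
Base step (m = 8): 3^m = 6561 and 8m^3 = 4096, so 6561 ≥ 4096.
Inductive step: suppose the statement holds for some i ≥ 8, so 3^i ≥ 8i^3.
Then 3^(i + 1) = 3·(3^i) ≥ 3·(8i^3).
Also, for i ≥ 8 we have 3·(8i^3) ≥ 8(i+1)^3, since 3 ≥ (1 + 1/i)^3 for all i ≥ 8.
Combining, 3^(i + 1) ≥ 8(i+1)^3.
By induction, the statement is established for all m ≥ 8.
Hence the smallest such n_0 is 8.

n_0 = 8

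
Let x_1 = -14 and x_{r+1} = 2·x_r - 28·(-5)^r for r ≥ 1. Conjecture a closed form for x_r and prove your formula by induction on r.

x_r = 4(-5)^r + 3·2^r

Computing the first terms: x_1 = -14, x_2 = 112, x_3 = -476. This suggests x_r = 4(-5)^r + 3·2^r.
For the base case r = 1: the formula gives -14 = -14 = x_1.
Inductive step: assume the claim holds for r = j, so x_j = 4(-5)^j + 3·2^j.
Then x_{j+1} = 2·x_j - 28·(-5)^j = 2·(4(-5)^j + 3·2^j) - 28·(-5)^j = 4(-5)^(j + 1) + 3·2^(j + 1),
which is the claimed formula at r = j+1.
This completes the induction.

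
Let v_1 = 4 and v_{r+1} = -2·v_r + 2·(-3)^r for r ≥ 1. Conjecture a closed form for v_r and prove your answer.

v_r = (-2)^r - 2(-3)^r

Computing the first terms: v_1 = 4, v_2 = -14, v_3 = 46. This suggests v_r = (-2)^r - 2(-3)^r.
Base step (r = 1): the formula gives 4 = 4 = v_1.
Inductive step: suppose the statement holds for some p ≥ 1, so v_p = (-2)^p - 2(-3)^p.
Then v_{p+1} = -2·v_p + 2·(-3)^p = -2·((-2)^p - 2(-3)^p) + 2·(-3)^p = (-2)^(p + 1) - 2(-3)^(p + 1),
which is the claimed formula at r = p+1.
By induction, the statement is established for all r ≥ 1.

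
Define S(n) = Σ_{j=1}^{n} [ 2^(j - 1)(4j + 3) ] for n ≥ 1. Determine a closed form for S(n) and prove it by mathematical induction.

S(n) = 2^n(4n - 1) + 1

We claim S(n) = 2^n(4n - 1) + 1 for all n ≥ 1.
Base case (n = 1): S(1) = 7, and the closed form gives 7. They agree.
Suppose the result is true for n = j, so S(j) = 2^j(4j - 1) + 1.
Then S(j+1) = S(j) + (2^j(4j + 7)) = (2^j(4j - 1) + 1) + (2^j(4j + 7)).
Simplifying, S(j+1) = 8·2^j·j + 6·2^j + 1 = 2^(j+1)(4(j+1) - 1) + 1,
which is the closed form with n = j+1.
By induction, the statement is established for all n ≥ 1.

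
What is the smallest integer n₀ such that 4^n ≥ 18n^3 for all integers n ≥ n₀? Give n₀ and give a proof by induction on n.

n₀ = 6

At n = 5: 1024 < 2250, so the inequality fails and n₀ ≥ 6. We prove 4^n ≥ 18n^3 for all n ≥ 6.
When n = 6: 4^n = 4096 and 18n^3 = 3888, so 4096 ≥ 3888.
For the inductive step, assume it holds for an arbitrary i ≥ 6, so 4^i ≥ 18i^3.
Then 4^(i + 1) = 4·(4^i) ≥ 4·(18i^3).
Also, for i ≥ 6 we have 4·(18i^3) ≥ 18(i+1)^3, since 4 ≥ (1 + 1/i)^3 for all i ≥ 6.
Combining, 4^(i + 1) ≥ 18(i+1)^3.
By the principle of mathematical induction, the result holds for all n ≥ 6.
Hence the smallest such n₀ is 6.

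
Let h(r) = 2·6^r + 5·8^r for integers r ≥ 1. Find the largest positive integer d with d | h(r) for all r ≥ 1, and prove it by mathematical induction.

d = 4

Computing the first values: h(1) = 52 and h(2) = 392; gcd(52, 392) = 4, so d ≤ 4.
We prove 4 | 2·6^r + 5·8^r for all r ≥ 1 by induction on r.
Base case (r = 1): h(1) = 52 = 4·(13), so 4 | h(1).
Inductive step: suppose the statement holds for some k ≥ 1, i.e. 4 | h(k). Then
h(k+1) − 8·h(k) = (2·6^(k+1) + 5·8^(k+1)) − 8·(2·6^k + 5·8^k) = (2)·6^k·(6 − 8) = (-4)·6^k. Since 4 | h(k) by the inductive hypothesis, 4 | 8·h(k); and 4 | -4 since -4 = 4·-1. Therefore 4 | h(k+1).
By the principle of mathematical induction, the result holds for all r ≥ 1.
Therefore the largest such d is 4.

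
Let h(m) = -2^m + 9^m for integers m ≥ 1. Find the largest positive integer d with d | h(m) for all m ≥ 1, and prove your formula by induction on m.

d = 7

Computing the first values: h(1) = 7 and h(2) = 77; gcd(7, 77) = 7, so d ≤ 7.
We prove 7 | -2^m + 9^m for all m ≥ 1 by induction on m.
Base case (m = 1): h(1) = 7 = 7·(1), so 7 | h(1).
Suppose the result is true for m = p, i.e. 7 | h(p). Then
9^{p+1} − 2^{p+1} = 9·9^p − 2·2^p = 9·(9^p − 2^p) + (7)·2^p. The first term is divisible by 7 by the inductive hypothesis, and the second term (7)·2^p is divisible by 7 since 7 | 7. Hence 7 | h(p+1).
Hence, by induction on m, the claim holds for every m ≥ 1.
Therefore the largest such d is 7.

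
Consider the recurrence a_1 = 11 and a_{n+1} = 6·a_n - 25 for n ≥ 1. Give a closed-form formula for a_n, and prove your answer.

Computing the first terms: a_1 = 11, a_2 = 41, a_3 = 221. This suggests a_n = 6^n + 5.
Base case (n = 1): the formula gives 11 = 11 = a_1.
For the inductive step, assume it holds for an arbitrary m ≥ 1, so a_m = 6^m + 5.
Then a_{m+1} = 6·a_m - 25 = 6·(6^m + 5) - 25 = 6^(m + 1) + 5,
which is the claimed formula at n = m+1.
By the principle of mathematical induction, the result holds for all n ≥ 1.

a_n = 6^n + 5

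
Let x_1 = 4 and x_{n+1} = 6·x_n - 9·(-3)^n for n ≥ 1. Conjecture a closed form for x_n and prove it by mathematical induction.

x_n = (-3)^n + 7·6^(n - 1)

Computing the first terms: x_1 = 4, x_2 = 51, x_3 = 225. This suggests x_n = (-3)^n + 7·6^(n - 1).
For the base case n = 1: the formula gives 4 = 4 = x_1.
Suppose the result is true for n = j, so x_j = (-3)^j + 7·6^(j - 1).
Then x_{j+1} = 6·x_j - 9·(-3)^j = 6·((-3)^j + 7·6^(j - 1)) - 9·(-3)^j = (-3)^(j + 1) + 7·6^j = (-3)^(j+1) + 7·6^((j+1) - 1),
which is the claimed formula at n = j+1.
By the principle of mathematical induction, the result holds for all n ≥ 1.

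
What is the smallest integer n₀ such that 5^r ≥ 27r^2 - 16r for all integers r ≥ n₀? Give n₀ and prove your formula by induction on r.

At r = 3: 125 < 195, so the inequality fails and n₀ ≥ 4. We prove 5^r ≥ 27r^2 - 16r for all r ≥ 4.
When r = 4: 5^r = 625 and 27r^2 - 16r = 368, so 625 ≥ 368.
Inductive step: suppose the statement holds for some m ≥ 4, so 5^m ≥ 27m^2 - 16m.
Then 5^(m + 1) = 5·(5^m) ≥ 5·(27m^2 - 16m).
Also, for m ≥ 4 we have 5·(27m^2 - 16m) ≥ 27(m+1)^2 - 16(m+1), since 5·(27m^2 - 16m) − (27(m+1)^2 - 16(m+1)) = 108m^2 - 118m - 11, which is nonnegative for all m ≥ 4.
Combining, 5^(m + 1) ≥ 27(m+1)^2 - 16(m+1).
By induction, the statement is established for all r ≥ 4.
Hence the smallest such n₀ is 4.

n₀ = 4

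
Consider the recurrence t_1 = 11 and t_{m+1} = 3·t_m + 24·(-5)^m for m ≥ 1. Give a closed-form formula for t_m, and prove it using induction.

t_m = -3(-5)^m - 4·3^(m - 1)

Computing the first terms: t_1 = 11, t_2 = -87, t_3 = 339. This suggests t_m = -3(-5)^m - 4·3^(m - 1).
Base case (m = 1): the formula gives 11 = 11 = t_1.
Suppose the result is true for m = j, so t_j = -3(-5)^j - 4·3^(j - 1).
Then t_{j+1} = 3·t_j + 24·(-5)^j = 3·(-3(-5)^j - 4·3^(j - 1)) + 24·(-5)^j = -3(-5)^(j + 1) - 4·3^j = -3(-5)^(j+1) - 4·3^((j+1) - 1),
which is the claimed formula at m = j+1.
This completes the induction.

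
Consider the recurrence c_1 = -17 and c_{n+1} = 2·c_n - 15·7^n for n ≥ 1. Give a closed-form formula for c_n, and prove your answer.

Computing the first terms: c_1 = -17, c_2 = -139, c_3 = -1013. This suggests c_n = 2^(n + 1) - 3·7^n.
When n = 1: the formula gives -17 = -17 = c_1.
Inductive step: assume the claim holds for n = r, so c_r = 2^(r + 1) - 3·7^r.
Then c_{r+1} = 2·c_r - 15·7^r = 2·(2^(r + 1) - 3·7^r) - 15·7^r = 2^(r + 2) - 3·7^(r + 1) = 2^((r+1) + 1) - 3·7^(r+1),
which is the claimed formula at n = r+1.
By the principle of mathematical induction, the result holds for all n ≥ 1.

c_n = 2^(n + 1) - 3·7^n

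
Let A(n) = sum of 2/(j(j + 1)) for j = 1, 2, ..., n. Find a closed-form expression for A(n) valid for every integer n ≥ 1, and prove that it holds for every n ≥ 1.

We claim A(n) = 2n/(n + 1) for all n ≥ 1.
For the base case n = 1: A(1) = 1, and the closed form gives 1. They agree.
For the inductive step, assume it holds for an arbitrary j ≥ 1, so A(j) = 2j/(j + 1).
Then A(j+1) = A(j) + (2/((j + 1)(j + 2))) = (2j/(j + 1)) + (2/((j + 1)(j + 2))).
Simplifying, A(j+1) = 2(j + 1)/(j + 2) = 2(j+1)/((j+1) + 1),
which is the closed form with n = j+1.
By the principle of mathematical induction, the result holds for all n ≥ 1.

A(n) = 2n/(n + 1)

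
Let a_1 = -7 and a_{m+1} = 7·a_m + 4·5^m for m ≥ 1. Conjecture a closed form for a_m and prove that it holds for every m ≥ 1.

Computing the first terms: a_1 = -7, a_2 = -29, a_3 = -103. This suggests a_m = -2·5^m + 3·7^(m - 1).
For the base case m = 1: the formula gives -7 = -7 = a_1.
Suppose the result is true for m = p, so a_p = -2·5^p + 3·7^(p - 1).
Then a_{p+1} = 7·a_p + 4·5^p = 7·(-2·5^p + 3·7^(p - 1)) + 4·5^p = -2·5^(p + 1) + 3·7^p = -2·5^(p+1) + 3·7^((p+1) - 1),
which is the claimed formula at m = p+1.
By induction, the statement is established for all m ≥ 1.

a_m = -2·5^m + 3·7^(m - 1)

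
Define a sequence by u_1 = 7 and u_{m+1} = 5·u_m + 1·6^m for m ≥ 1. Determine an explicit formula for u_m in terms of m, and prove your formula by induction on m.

u_m = 5^(m - 1) + 6^m

Computing the first terms: u_1 = 7, u_2 = 41, u_3 = 241. This suggests u_m = 5^(m - 1) + 6^m.
Base step (m = 1): the formula gives 7 = 7 = u_1.
Suppose the result is true for m = k, so u_k = 5^(k - 1) + 6^k.
Then u_{k+1} = 5·u_k + 1·6^k = 5·(5^(k - 1) + 6^k) + 1·6^k = 5^k + 6^(k + 1) = 5^((k+1) - 1) + 6^(k+1),
which is the claimed formula at m = k+1.
Hence, by induction on m, the claim holds for every m ≥ 1.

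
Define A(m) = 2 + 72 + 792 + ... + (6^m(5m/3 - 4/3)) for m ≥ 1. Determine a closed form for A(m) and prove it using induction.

A(m) = 2·6^m(m - 1) + 2

We claim A(m) = 2·6^m(m - 1) + 2 for all m ≥ 1.
Base case (m = 1): A(1) = 2, and the closed form gives 2. They agree.
For the inductive step, assume it holds for an arbitrary j ≥ 1, so A(j) = 2·6^j(j - 1) + 2.
Then A(j+1) = A(j) + (6^j(10j + 2)) = (2·6^j(j - 1) + 2) + (6^j(10j + 2)).
Simplifying, A(j+1) = 12·6^j·j + 2 = 2·6^(j+1)((j+1) - 1) + 2,
which is the closed form with m = j+1.
This completes the induction.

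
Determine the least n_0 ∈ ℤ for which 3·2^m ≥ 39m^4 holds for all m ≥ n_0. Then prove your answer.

n_0 = 22

At m = 21: 6291456 < 7584759, so the inequality fails and n_0 ≥ 22. We prove 3·2^m ≥ 39m^4 for all m ≥ 22.
For the base case m = 22: 3·2^m = 12582912 and 39m^4 = 9135984, so 12582912 ≥ 9135984.
Inductive step: assume the claim holds for m = r, so 3·2^r ≥ 39r^4.
Then 3·2^(r + 1) = 2·(3·2^r) ≥ 2·(39r^4).
Also, for r ≥ 22 we have 2·(39r^4) ≥ 39(r+1)^4, since 2 ≥ (1 + 1/r)^4 for all r ≥ 22.
Combining, 3·2^(r + 1) ≥ 39(r+1)^4.
By the principle of mathematical induction, the result holds for all m ≥ 22.
Hence the smallest such n_0 is 22.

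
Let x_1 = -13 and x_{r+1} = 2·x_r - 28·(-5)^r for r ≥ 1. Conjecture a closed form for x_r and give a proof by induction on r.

Computing the first terms: x_1 = -13, x_2 = 114, x_3 = -472. This suggests x_r = 4(-5)^r + 7·2^(r - 1).
When r = 1: the formula gives -13 = -13 = x_1.
Suppose the result is true for r = m, so x_m = 4(-5)^m + 7·2^(m - 1).
Then x_{m+1} = 2·x_m - 28·(-5)^m = 2·(4(-5)^m + 7·2^(m - 1)) - 28·(-5)^m = 4(-5)^(m + 1) + 7·2^m = 4(-5)^(m+1) + 7·2^((m+1) - 1),
which is the claimed formula at r = m+1.
This completes the induction.

x_r = 4(-5)^r + 7·2^(r - 1)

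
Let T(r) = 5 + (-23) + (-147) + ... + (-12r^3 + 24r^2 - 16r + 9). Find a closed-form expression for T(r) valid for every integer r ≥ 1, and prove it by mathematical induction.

T(r) = -r(3r^3 - 2r^2 - r - 5)

We claim T(r) = -r(3r^3 - 2r^2 - r - 5) for all r ≥ 1.
For the base case r = 1: T(1) = 5, and the closed form gives 5. They agree.
Inductive step: assume the claim holds for r = p, so T(p) = p(-3p^3 + 2p^2 + p + 5).
Then T(p+1) = T(p) + (-12p^3 - 12p^2 - 4p + 5) = (p(-3p^3 + 2p^2 + p + 5)) + (-12p^3 - 12p^2 - 4p + 5).
Simplifying, T(p+1) = -(p + 1)(3p^3 + 7p^2 + 4p - 5) = -(p+1)(3(p+1)^3 - 2(p+1)^2 - (p+1) - 5),
which is the closed form with r = p+1.
Hence, by induction on r, the claim holds for every r ≥ 1.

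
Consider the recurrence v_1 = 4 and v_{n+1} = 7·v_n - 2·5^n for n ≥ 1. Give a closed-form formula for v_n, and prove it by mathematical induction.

v_n = 5^n - 7^(n - 1)

Computing the first terms: v_1 = 4, v_2 = 18, v_3 = 76. This suggests v_n = 5^n - 7^(n - 1).
When n = 1: the formula gives 4 = 4 = v_1.
Inductive step: assume the claim holds for n = j, so v_j = 5^j - 7^(j - 1).
Then v_{j+1} = 7·v_j - 2·5^j = 7·(5^j - 7^(j - 1)) - 2·5^j = 5^(j + 1) - 7^j = 5^(j+1) - 7^((j+1) - 1),
which is the claimed formula at n = j+1.
This completes the induction.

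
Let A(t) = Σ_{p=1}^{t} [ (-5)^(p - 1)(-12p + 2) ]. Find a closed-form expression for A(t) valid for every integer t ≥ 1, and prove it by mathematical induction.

We claim A(t) = 2(-5)^t·t for all t ≥ 1.
For the base case t = 1: A(1) = -10, and the closed form gives -10. They agree.
For the inductive step, assume it holds for an arbitrary p ≥ 1, so A(p) = 2(-5)^p·p.
Then A(p+1) = A(p) + ((-5)^p(-12p - 10)) = (2(-5)^p·p) + ((-5)^p(-12p - 10)).
Simplifying, A(p+1) = (-5)^(p + 1)(2p + 2) = 2(-5)^(p+1)·(p+1),
which is the closed form with t = p+1.
Hence, by induction on t, the claim holds for every t ≥ 1.

A(t) = 2(-5)^t·t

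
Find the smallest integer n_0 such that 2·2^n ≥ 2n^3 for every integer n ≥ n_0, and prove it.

n_0 = 10

At n = 9: 1024 < 1458, so the inequality fails and n_0 ≥ 10. We prove 2·2^n ≥ 2n^3 for all n ≥ 10.
Base case (n = 10): 2·2^n = 2048 and 2n^3 = 2000, so 2048 ≥ 2000.
Inductive step: suppose the statement holds for some j ≥ 10, so 2·2^j ≥ 2j^3.
Then 2·2^(j + 1) = 2·(2·2^j) ≥ 2·(2j^3).
Also, for j ≥ 10 we have 2·(2j^3) ≥ 2(j+1)^3, since 2 ≥ (1 + 1/j)^3 for all j ≥ 10.
Combining, 2·2^(j + 1) ≥ 2(j+1)^3.
Hence, by induction on n, the claim holds for every n ≥ 10.
Hence the smallest such n_0 is 10.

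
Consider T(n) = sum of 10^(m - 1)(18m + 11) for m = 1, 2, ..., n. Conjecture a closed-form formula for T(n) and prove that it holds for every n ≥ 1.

T(n) = 10^n(2n + 1) - 1

We claim T(n) = 10^n(2n + 1) - 1 for all n ≥ 1.
For the base case n = 1: T(1) = 29, and the closed form gives 29. They agree.
Suppose the result is true for n = m, so T(m) = 10^m(2m + 1) - 1.
Then T(m+1) = T(m) + (10^m(18m + 29)) = (10^m(2m + 1) - 1) + (10^m(18m + 29)).
Simplifying, T(m+1) = 20·10^m·m + 30·10^m - 1 = 10^(m+1)(2(m+1) + 1) - 1,
which is the closed form with n = m+1.
By induction, the statement is established for all n ≥ 1.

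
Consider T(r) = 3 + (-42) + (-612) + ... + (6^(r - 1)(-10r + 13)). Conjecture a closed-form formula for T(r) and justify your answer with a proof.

T(r) = 6^r(-2r + 3) - 3

We claim T(r) = 6^r(-2r + 3) - 3 for all r ≥ 1.
Base case (r = 1): T(1) = 3, and the closed form gives 3. They agree.
For the inductive step, assume it holds for an arbitrary j ≥ 1, so T(j) = 6^j(-2j + 3) - 3.
Then T(j+1) = T(j) + (6^j(-10j + 3)) = (6^j(-2j + 3) - 3) + (6^j(-10j + 3)).
Simplifying, T(j+1) = -12·6^j·j + 6·6^j - 3 = 6^(j+1)(-2(j+1) + 3) - 3,
which is the closed form with r = j+1.
By the principle of mathematical induction, the result holds for all r ≥ 1.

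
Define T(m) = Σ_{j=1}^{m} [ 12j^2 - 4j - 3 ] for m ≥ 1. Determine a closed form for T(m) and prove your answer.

T(m) = m(2m - 1)(2m + 3)

We claim T(m) = m(2m - 1)(2m + 3) for all m ≥ 1.
For the base case m = 1: T(1) = 5, and the closed form gives 5. They agree.
Inductive step: suppose the statement holds for some j ≥ 1, so T(j) = j(4j^2 + 4j - 3).
Then T(j+1) = T(j) + (12j^2 + 20j + 5) = (j(4j^2 + 4j - 3)) + (12j^2 + 20j + 5).
Simplifying, T(j+1) = (j + 1)(2j + 1)(2j + 5) = (j+1)(2(j+1) - 1)(2(j+1) + 3),
which is the closed form with m = j+1.
This completes the induction.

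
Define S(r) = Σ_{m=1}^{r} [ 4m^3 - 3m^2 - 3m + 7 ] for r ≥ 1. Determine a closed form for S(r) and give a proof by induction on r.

We claim S(r) = r(r^3 + r^2 - 2r + 5) for all r ≥ 1.
Base case (r = 1): S(1) = 5, and the closed form gives 5. They agree.
Inductive step: assume the claim holds for r = m, so S(m) = m(m^3 + m^2 - 2m + 5).
Then S(m+1) = S(m) + (4m^3 + 9m^2 + 3m + 5) = (m(m^3 + m^2 - 2m + 5)) + (4m^3 + 9m^2 + 3m + 5).
Simplifying, S(m+1) = (m + 1)(m^3 + 4m^2 + 3m + 5) = (m+1)((m+1)^3 + (m+1)^2 - 2(m+1) + 5),
which is the closed form with r = m+1.
By the principle of mathematical induction, the result holds for all r ≥ 1.

S(r) = r(r^3 + r^2 - 2r + 5)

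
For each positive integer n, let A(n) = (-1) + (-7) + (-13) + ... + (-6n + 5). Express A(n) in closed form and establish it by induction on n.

We claim A(n) = -n(3n - 2) for all n ≥ 1.
Base case (n = 1): A(1) = -1, and the closed form gives -1. They agree.
Inductive step: suppose the statement holds for some r ≥ 1, so A(r) = r(-3r + 2).
Then A(r+1) = A(r) + (-6r - 1) = (r(-3r + 2)) + (-6r - 1).
Simplifying, A(r+1) = -(r + 1)(3r + 1) = -(r+1)(3(r+1) - 2),
which is the closed form with n = r+1.
By the principle of mathematical induction, the result holds for all n ≥ 1.

A(n) = -n(3n - 2)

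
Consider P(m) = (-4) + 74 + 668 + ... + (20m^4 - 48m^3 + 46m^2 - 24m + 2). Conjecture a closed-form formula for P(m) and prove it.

We claim P(m) = m(4m^4 - 2m^3 - 2m^2 - m - 3) for all m ≥ 1.
When m = 1: P(1) = -4, and the closed form gives -4. They agree.
Inductive step: suppose the statement holds for some p ≥ 1, so P(p) = p(4p^4 - 2p^3 - 2p^2 - p - 3).
Then P(p+1) = P(p) + (20p^4 + 32p^3 + 22p^2 + 4p - 4) = (p(4p^4 - 2p^3 - 2p^2 - p - 3)) + (20p^4 + 32p^3 + 22p^2 + 4p - 4).
Simplifying, P(p+1) = (p + 1)(4p^4 + 14p^3 + 16p^2 + 5p - 4) = (p+1)(4(p+1)^4 - 2(p+1)^3 - 2(p+1)^2 - (p+1) - 3),
which is the closed form with m = p+1.
Hence, by induction on m, the claim holds for every m ≥ 1.

P(m) = m(4m^4 - 2m^3 - 2m^2 - m - 3)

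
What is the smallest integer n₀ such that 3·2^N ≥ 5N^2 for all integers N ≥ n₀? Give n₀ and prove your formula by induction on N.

n₀ = 6

At N = 5: 96 < 125, so the inequality fails and n₀ ≥ 6. We prove 3·2^N ≥ 5N^2 for all N ≥ 6.
When N = 6: 3·2^N = 192 and 5N^2 = 180, so 192 ≥ 180.
For the inductive step, assume it holds for an arbitrary p ≥ 6, so 3·2^p ≥ 5p^2.
Then 3·2^(p + 1) = 2·(3·2^p) ≥ 2·(5p^2).
Also, for p ≥ 6 we have 2·(5p^2) ≥ 5(p+1)^2, since 2 ≥ (1 + 1/p)^2 for all p ≥ 6.
Combining, 3·2^(p + 1) ≥ 5(p+1)^2.
By induction, the statement is established for all N ≥ 6.
Hence the smallest such n₀ is 6.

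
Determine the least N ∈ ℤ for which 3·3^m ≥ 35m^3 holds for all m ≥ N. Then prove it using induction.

N = 8

At m = 7: 6561 < 12005, so the inequality fails and N ≥ 8. We prove 3·3^m ≥ 35m^3 for all m ≥ 8.
When m = 8: 3·3^m = 19683 and 35m^3 = 17920, so 19683 ≥ 17920.
Inductive step: suppose the statement holds for some i ≥ 8, so 3·3^i ≥ 35i^3.
Then 3·3^(i + 1) = 3·(3·3^i) ≥ 3·(35i^3).
Also, for i ≥ 8 we have 3·(35i^3) ≥ 35(i+1)^3, since 3 ≥ (1 + 1/i)^3 for all i ≥ 8.
Combining, 3·3^(i + 1) ≥ 35(i+1)^3.
By induction, the statement is established for all m ≥ 8.
Hence the smallest such N is 8.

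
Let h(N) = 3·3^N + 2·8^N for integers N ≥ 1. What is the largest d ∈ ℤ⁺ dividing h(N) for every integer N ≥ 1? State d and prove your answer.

Computing the first values: h(1) = 25 and h(2) = 155; gcd(25, 155) = 5, so d ≤ 5.
We prove 5 | 3·3^N + 2·8^N for all N ≥ 1 by induction on N.
Base case (N = 1): h(1) = 25 = 5·(5), so 5 | h(1).
Suppose the result is true for N = r, i.e. 5 | h(r). Then
h(r+1) − 8·h(r) = (3·3^(r+1) + 2·8^(r+1)) − 8·(3·3^r + 2·8^r) = (3)·3^r·(3 − 8) = (-15)·3^r. Since 5 | h(r) by the inductive hypothesis, 5 | 8·h(r); and 5 | -15 since -15 = 5·-3. Therefore 5 | h(r+1).
Hence, by induction on N, the claim holds for every N ≥ 1.
Therefore the largest such d is 5.

d = 5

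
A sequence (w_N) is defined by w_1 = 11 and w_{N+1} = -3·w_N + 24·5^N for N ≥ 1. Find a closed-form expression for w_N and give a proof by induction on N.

w_N = -4(-3)^(N - 1) + 3·5^N

Computing the first terms: w_1 = 11, w_2 = 87, w_3 = 339. This suggests w_N = -4(-3)^(N - 1) + 3·5^N.
Base case (N = 1): the formula gives 11 = 11 = w_1.
Inductive step: suppose the statement holds for some k ≥ 1, so w_k = -4(-3)^(k - 1) + 3·5^k.
Then w_{k+1} = -3·w_k + 24·5^k = -3·(-4(-3)^(k - 1) + 3·5^k) + 24·5^k = -4(-3)^k + 3·5^(k + 1) = -4(-3)^((k+1) - 1) + 3·5^(k+1),
which is the claimed formula at N = k+1.
Hence, by induction on N, the claim holds for every N ≥ 1.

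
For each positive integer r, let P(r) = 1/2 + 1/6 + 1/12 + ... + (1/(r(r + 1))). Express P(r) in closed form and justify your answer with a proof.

We claim P(r) = r/(r + 1) for all r ≥ 1.
Base step (r = 1): P(1) = 1/2, and the closed form gives 1/2. They agree.
Inductive step: assume the claim holds for r = k, so P(k) = k/(k + 1).
Then P(k+1) = P(k) + (1/((k + 1)(k + 2))) = (k/(k + 1)) + (1/((k + 1)(k + 2))).
Simplifying, P(k+1) = (k + 1)/(k + 2) = (k+1)/((k+1) + 1),
which is the closed form with r = k+1.
By the principle of mathematical induction, the result holds for all r ≥ 1.

P(r) = r/(r + 1)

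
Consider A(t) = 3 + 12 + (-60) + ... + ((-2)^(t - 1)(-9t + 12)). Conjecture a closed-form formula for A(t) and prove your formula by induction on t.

We claim A(t) = 3(-2)^t(t - 1) + 3 for all t ≥ 1.
Base case (t = 1): A(1) = 3, and the closed form gives 3. They agree.
Suppose the result is true for t = p, so A(p) = 3(-2)^p(p - 1) + 3.
Then A(p+1) = A(p) + ((-2)^p(-9p + 3)) = (3(-2)^p(p - 1) + 3) + ((-2)^p(-9p + 3)).
Simplifying, A(p+1) = -6(-2)^p·p + 3 = 3(-2)^(p+1)((p+1) - 1) + 3,
which is the closed form with t = p+1.
By induction, the statement is established for all t ≥ 1.

A(t) = 3(-2)^t(t - 1) + 3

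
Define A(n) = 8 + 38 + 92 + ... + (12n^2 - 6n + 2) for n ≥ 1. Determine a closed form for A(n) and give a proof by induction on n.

We claim A(n) = n(4n^2 + 3n + 1) for all n ≥ 1.
For the base case n = 1: A(1) = 8, and the closed form gives 8. They agree.
Suppose the result is true for n = p, so A(p) = p(4p^2 + 3p + 1).
Then A(p+1) = A(p) + (12p^2 + 18p + 8) = (p(4p^2 + 3p + 1)) + (12p^2 + 18p + 8).
Simplifying, A(p+1) = (p + 1)(4p^2 + 11p + 8) = (p+1)(4(p+1)^2 + 3(p+1) + 1),
which is the closed form with n = p+1.
This completes the induction.

A(n) = n(4n^2 + 3n + 1)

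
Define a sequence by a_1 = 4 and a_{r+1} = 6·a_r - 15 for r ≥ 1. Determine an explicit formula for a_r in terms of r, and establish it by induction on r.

Computing the first terms: a_1 = 4, a_2 = 9, a_3 = 39. This suggests a_r = 6^(r - 1) + 3.
Base case (r = 1): the formula gives 4 = 4 = a_1.
Inductive step: assume the claim holds for r = p, so a_p = 6^(p - 1) + 3.
Then a_{p+1} = 6·a_p - 15 = 6·(6^(p - 1) + 3) - 15 = 6^p + 3 = 6^((p+1) - 1) + 3,
which is the claimed formula at r = p+1.
By the principle of mathematical induction, the result holds for all r ≥ 1.

a_r = 6^(r - 1) + 3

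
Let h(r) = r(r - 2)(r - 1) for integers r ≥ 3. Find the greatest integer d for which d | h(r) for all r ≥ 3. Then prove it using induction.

Computing the first values: h(3) = 6 and h(4) = 24; gcd(6, 24) = 6, so d ≤ 6.
We prove 6 | r(r - 2)(r - 1) for all r ≥ 3 by induction on r.
Base step (r = 3): h(3) = 6 = 6·(1), so 6 | h(3).
Inductive step: assume the claim holds for r = p, i.e. 6 | h(p). Then
h(p+1) − h(p) = (p-1)·p·(p+1) − (p-2)·(p-1)·p = (p-1)·p·[(p+1) − (p-2)] = 3·(p-1)·p. The product of 2 consecutive integers is divisible by (2)! = 2, so h(p+1) − h(p) is divisible by 3·2 = 6. By the inductive hypothesis 6 | h(p), hence 6 | h(p+1).
By the principle of mathematical induction, the result holds for all r ≥ 3.
Therefore the largest such d is 6.

d = 6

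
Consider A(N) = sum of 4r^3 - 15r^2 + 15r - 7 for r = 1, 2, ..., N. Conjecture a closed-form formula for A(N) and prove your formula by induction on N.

A(N) = N(N^3 - 3N^2 + N - 2)

We claim A(N) = N(N^3 - 3N^2 + N - 2) for all N ≥ 1.
For the base case N = 1: A(1) = -3, and the closed form gives -3. They agree.
Suppose the result is true for N = r, so A(r) = r(r^3 - 3r^2 + r - 2).
Then A(r+1) = A(r) + (4r^3 - 3r^2 - 3r - 3) = (r(r^3 - 3r^2 + r - 2)) + (4r^3 - 3r^2 - 3r - 3).
Simplifying, A(r+1) = (r + 1)(r^3 - 2r - 3) = (r+1)((r+1)^3 - 3(r+1)^2 + (r+1) - 2),
which is the closed form with N = r+1.
By the principle of mathematical induction, the result holds for all N ≥ 1.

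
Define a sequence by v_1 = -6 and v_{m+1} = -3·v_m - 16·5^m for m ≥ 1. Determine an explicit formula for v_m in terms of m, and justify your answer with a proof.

v_m = 4(-3)^(m - 1) - 2·5^m

Computing the first terms: v_1 = -6, v_2 = -62, v_3 = -214. This suggests v_m = 4(-3)^(m - 1) - 2·5^m.
When m = 1: the formula gives -6 = -6 = v_1.
For the inductive step, assume it holds for an arbitrary i ≥ 1, so v_i = 4(-3)^(i - 1) - 2·5^i.
Then v_{i+1} = -3·v_i - 16·5^i = -3·(4(-3)^(i - 1) - 2·5^i) - 16·5^i = 4(-3)^i - 2·5^(i + 1) = 4(-3)^((i+1) - 1) - 2·5^(i+1),
which is the claimed formula at m = i+1.
By the principle of mathematical induction, the result holds for all m ≥ 1.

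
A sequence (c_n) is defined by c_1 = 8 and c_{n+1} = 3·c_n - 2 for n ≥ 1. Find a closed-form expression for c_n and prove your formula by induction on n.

c_n = 7·3^(n - 1) + 1

Computing the first terms: c_1 = 8, c_2 = 22, c_3 = 64. This suggests c_n = 7·3^(n - 1) + 1.
For the base case n = 1: the formula gives 8 = 8 = c_1.
Suppose the result is true for n = j, so c_j = 7·3^(j - 1) + 1.
Then c_{j+1} = 3·c_j - 2 = 3·(7·3^(j - 1) + 1) - 2 = 7·3^j + 1 = 7·3^((j+1) - 1) + 1,
which is the claimed formula at n = j+1.
By induction, the statement is established for all n ≥ 1.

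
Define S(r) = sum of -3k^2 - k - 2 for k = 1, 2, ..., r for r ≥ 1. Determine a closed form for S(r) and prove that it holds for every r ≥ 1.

S(r) = -r(r^2 + 2r + 3)

We claim S(r) = -r(r^2 + 2r + 3) for all r ≥ 1.
When r = 1: S(1) = -6, and the closed form gives -6. They agree.
Inductive step: suppose the statement holds for some k ≥ 1, so S(k) = k(-k^2 - 2k - 3).
Then S(k+1) = S(k) + (-k - 3(k + 1)^2 - 3) = (k(-k^2 - 2k - 3)) + (-k - 3(k + 1)^2 - 3).
Simplifying, S(k+1) = -(k + 1)(k^2 + 4k + 6) = -(k+1)((k+1)^2 + 2(k+1) + 3),
which is the closed form with r = k+1.
This completes the induction.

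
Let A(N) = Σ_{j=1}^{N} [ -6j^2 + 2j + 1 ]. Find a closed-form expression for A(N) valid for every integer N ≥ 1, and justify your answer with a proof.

We claim A(N) = -N(2N^2 + 2N - 1) for all N ≥ 1.
Base case (N = 1): A(1) = -3, and the closed form gives -3. They agree.
Inductive step: suppose the statement holds for some j ≥ 1, so A(j) = j(-2j^2 - 2j + 1).
Then A(j+1) = A(j) + (2j - 6(j + 1)^2 + 3) = (j(-2j^2 - 2j + 1)) + (2j - 6(j + 1)^2 + 3).
Simplifying, A(j+1) = -(j + 1)(2j^2 + 6j + 3) = -(j+1)(2(j+1)^2 + 2(j+1) - 1),
which is the closed form with N = j+1.
By the principle of mathematical induction, the result holds for all N ≥ 1.

A(N) = -N(2N^2 + 2N - 1)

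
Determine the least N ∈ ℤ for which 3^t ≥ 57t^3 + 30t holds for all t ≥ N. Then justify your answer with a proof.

At t = 9: 19683 < 41823, so the inequality fails and N ≥ 10. We prove 3^t ≥ 57t^3 + 30t for all t ≥ 10.
When t = 10: 3^t = 59049 and 57t^3 + 30t = 57300, so 59049 ≥ 57300.
For the inductive step, assume it holds for an arbitrary p ≥ 10, so 3^p ≥ 57p^3 + 30p.
Then 3^(p + 1) = 3·(3^p) ≥ 3·(57p^3 + 30p).
Also, for p ≥ 10 we have 3·(57p^3 + 30p) ≥ 57(p+1)^3 + 30(p+1), since 3·(57p^3 + 30p) − (57(p+1)^3 + 30(p+1)) = 114p^3 - 171p^2 - 111p - 87, which is nonnegative for all p ≥ 10.
Combining, 3^(p + 1) ≥ 57(p+1)^3 + 30(p+1).
This completes the induction.
Hence the smallest such N is 10.

N = 10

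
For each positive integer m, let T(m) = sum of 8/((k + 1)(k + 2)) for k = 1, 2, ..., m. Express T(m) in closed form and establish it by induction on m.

T(m) = 4m/(m + 2)

We claim T(m) = 4m/(m + 2) for all m ≥ 1.
For the base case m = 1: T(1) = 4/3, and the closed form gives 4/3. They agree.
For the inductive step, assume it holds for an arbitrary k ≥ 1, so T(k) = 4k/(k + 2).
Then T(k+1) = T(k) + (8/((k + 2)(k + 3))) = (4k/(k + 2)) + (8/((k + 2)(k + 3))).
Simplifying, T(k+1) = 4(k + 1)/(k + 3) = 4(k+1)/((k+1) + 2),
which is the closed form with m = k+1.
This completes the induction.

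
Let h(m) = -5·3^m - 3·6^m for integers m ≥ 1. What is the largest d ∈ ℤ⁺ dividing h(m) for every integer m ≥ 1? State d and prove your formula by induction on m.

Computing the first values: h(1) = -33 and h(2) = -153; gcd(-33, -153) = 3, so d ≤ 3.
We prove 3 | -5·3^m - 3·6^m for all m ≥ 1 by induction on m.
For the base case m = 1: h(1) = -33 = 3·(-11), so 3 | h(1).
Inductive step: suppose the statement holds for some j ≥ 1, i.e. 3 | h(j). Then
h(j+1) − 6·h(j) = (-5·3^(j+1) - 3·6^(j+1)) − 6·(-5·3^j - 3·6^j) = (-5)·3^j·(3 − 6) = (15)·3^j. Since 3 | h(j) by the inductive hypothesis, 3 | 6·h(j); and 3 | 15 since 15 = 3·5. Therefore 3 | h(j+1).
Hence, by induction on m, the claim holds for every m ≥ 1.
Therefore the largest such d is 3.

d = 3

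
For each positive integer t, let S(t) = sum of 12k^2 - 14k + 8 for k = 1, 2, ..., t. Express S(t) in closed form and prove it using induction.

S(t) = t(4t^2 - t + 3)

We claim S(t) = t(4t^2 - t + 3) for all t ≥ 1.
Base step (t = 1): S(1) = 6, and the closed form gives 6. They agree.
For the inductive step, assume it holds for an arbitrary k ≥ 1, so S(k) = k(4k^2 - k + 3).
Then S(k+1) = S(k) + (12k^2 + 10k + 6) = (k(4k^2 - k + 3)) + (12k^2 + 10k + 6).
Simplifying, S(k+1) = (k + 1)(4k^2 + 7k + 6) = (k+1)(4(k+1)^2 - (k+1) + 3),
which is the closed form with t = k+1.
Hence, by induction on t, the claim holds for every t ≥ 1.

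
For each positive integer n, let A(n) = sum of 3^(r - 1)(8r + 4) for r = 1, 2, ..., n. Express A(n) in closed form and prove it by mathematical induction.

We claim A(n) = 4·3^n·n for all n ≥ 1.
Base case (n = 1): A(1) = 12, and the closed form gives 12. They agree.
Inductive step: suppose the statement holds for some r ≥ 1, so A(r) = 4·3^r·r.
Then A(r+1) = A(r) + (3^r(8r + 12)) = (4·3^r·r) + (3^r(8r + 12)).
Simplifying, A(r+1) = 12·3^r(r + 1) = 4·3^(r+1)·(r+1),
which is the closed form with n = r+1.
Hence, by induction on n, the claim holds for every n ≥ 1.

A(n) = 4·3^n·n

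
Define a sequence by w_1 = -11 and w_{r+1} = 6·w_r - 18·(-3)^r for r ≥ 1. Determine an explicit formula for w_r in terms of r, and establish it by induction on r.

Computing the first terms: w_1 = -11, w_2 = -12, w_3 = -234. This suggests w_r = 2(-3)^r - 5·6^(r - 1).
For the base case r = 1: the formula gives -11 = -11 = w_1.
Inductive step: suppose the statement holds for some m ≥ 1, so w_m = 2(-3)^m - 5·6^(m - 1).
Then w_{m+1} = 6·w_m - 18·(-3)^m = 6·(2(-3)^m - 5·6^(m - 1)) - 18·(-3)^m = 2(-3)^(m + 1) - 5·6^m = 2(-3)^(m+1) - 5·6^((m+1) - 1),
which is the claimed formula at r = m+1.
This completes the induction.

w_r = 2(-3)^r - 5·6^(r - 1)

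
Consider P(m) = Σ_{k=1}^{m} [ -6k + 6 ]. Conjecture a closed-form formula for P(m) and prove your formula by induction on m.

P(m) = -3m(m - 1)

We claim P(m) = -3m(m - 1) for all m ≥ 1.
Base step (m = 1): P(1) = 0, and the closed form gives 0. They agree.
Suppose the result is true for m = k, so P(k) = 3k(-k + 1).
Then P(k+1) = P(k) + (-6k) = (3k(-k + 1)) + (-6k).
Simplifying, P(k+1) = -3k(k + 1) = -3(k+1)((k+1) - 1),
which is the closed form with m = k+1.
This completes the induction.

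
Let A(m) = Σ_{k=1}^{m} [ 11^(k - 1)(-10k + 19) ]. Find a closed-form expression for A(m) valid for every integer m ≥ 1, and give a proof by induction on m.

We claim A(m) = 11^m(-m + 2) - 2 for all m ≥ 1.
Base case (m = 1): A(1) = 9, and the closed form gives 9. They agree.
Inductive step: suppose the statement holds for some k ≥ 1, so A(k) = 11^k(-k + 2) - 2.
Then A(k+1) = A(k) + (11^k(-10k + 9)) = (11^k(-k + 2) - 2) + (11^k(-10k + 9)).
Simplifying, A(k+1) = -11^(k + 1)k + 11^(k + 1) - 2 = 11^(k+1)(-(k+1) + 2) - 2,
which is the closed form with m = k+1.
By the principle of mathematical induction, the result holds for all m ≥ 1.

A(m) = 11^m(-m + 2) - 2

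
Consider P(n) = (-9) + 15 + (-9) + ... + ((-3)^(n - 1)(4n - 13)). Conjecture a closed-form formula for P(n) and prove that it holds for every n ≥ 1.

We claim P(n) = (-3)^n(-n + 3) - 3 for all n ≥ 1.
Base step (n = 1): P(1) = -9, and the closed form gives -9. They agree.
For the inductive step, assume it holds for an arbitrary j ≥ 1, so P(j) = (-3)^j(-j + 3) - 3.
Then P(j+1) = P(j) + ((-3)^j(4j - 9)) = ((-3)^j(-j + 3) - 3) + ((-3)^j(4j - 9)).
Simplifying, P(j+1) = 3(-3)^j·j - 6(-3)^j - 3 = (-3)^(j+1)(-(j+1) + 3) - 3,
which is the closed form with n = j+1.
By induction, the statement is established for all n ≥ 1.

P(n) = (-3)^n(-n + 3) - 3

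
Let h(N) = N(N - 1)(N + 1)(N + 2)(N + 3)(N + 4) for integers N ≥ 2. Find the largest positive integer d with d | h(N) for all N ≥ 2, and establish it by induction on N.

d = 720

Computing the first values: h(2) = 720 and h(3) = 5040; gcd(720, 5040) = 720, so d ≤ 720.
We prove 720 | N(N - 1)(N + 1)(N + 2)(N + 3)(N + 4) for all N ≥ 2 by induction on N.
Base case (N = 2): h(2) = 720 = 720·(1), so 720 | h(2).
Suppose the result is true for N = r, i.e. 720 | h(r). Then
h(r+1) − h(r) = r·(r+1)·(r+2)·(r+3)·(r+4)·(r+5) − (r-1)·r·(r+1)·(r+2)·(r+3)·(r+4) = r·(r+1)·(r+2)·(r+3)·(r+4)·[(r+5) − (r-1)] = 6·r·(r+1)·(r+2)·(r+3)·(r+4). The product of 5 consecutive integers is divisible by (5)! = 120, so h(r+1) − h(r) is divisible by 6·120 = 720. By the inductive hypothesis 720 | h(r), hence 720 | h(r+1).
Hence, by induction on N, the claim holds for every N ≥ 2.
Therefore the largest such d is 720.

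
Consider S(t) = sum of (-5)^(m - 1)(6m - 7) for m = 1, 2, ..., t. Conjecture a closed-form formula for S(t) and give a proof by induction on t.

We claim S(t) = (-5)^t(-t + 1) - 1 for all t ≥ 1.
Base step (t = 1): S(1) = -1, and the closed form gives -1. They agree.
For the inductive step, assume it holds for an arbitrary m ≥ 1, so S(m) = (-5)^m(-m + 1) - 1.
Then S(m+1) = S(m) + ((-5)^m(6m - 1)) = ((-5)^m(-m + 1) - 1) + ((-5)^m(6m - 1)).
Simplifying, S(m+1) = 5(-5)^m·m - 1 = (-5)^(m+1)(-(m+1) + 1) - 1,
which is the closed form with t = m+1.
By induction, the statement is established for all t ≥ 1.

S(t) = (-5)^t(-t + 1) - 1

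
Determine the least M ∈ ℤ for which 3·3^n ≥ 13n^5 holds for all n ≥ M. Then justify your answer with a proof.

M = 14

At n = 13: 4782969 < 4826809, so the inequality fails and M ≥ 14. We prove 3·3^n ≥ 13n^5 for all n ≥ 14.
For the base case n = 14: 3·3^n = 14348907 and 13n^5 = 6991712, so 14348907 ≥ 6991712.
Inductive step: assume the claim holds for n = k, so 3·3^k ≥ 13k^5.
Then 3·3^(k + 1) = 3·(3·3^k) ≥ 3·(13k^5).
Also, for k ≥ 14 we have 3·(13k^5) ≥ 13(k+1)^5, since 3 ≥ (1 + 1/k)^5 for all k ≥ 14.
Combining, 3·3^(k + 1) ≥ 13(k+1)^5.
This completes the induction.
Hence the smallest such M is 14.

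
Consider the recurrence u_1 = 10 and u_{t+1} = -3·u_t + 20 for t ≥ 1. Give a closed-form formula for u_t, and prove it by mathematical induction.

Computing the first terms: u_1 = 10, u_2 = -10, u_3 = 50. This suggests u_t = 5(-3)^(t - 1) + 5.
Base step (t = 1): the formula gives 10 = 10 = u_1.
Suppose the result is true for t = j, so u_j = 5(-3)^(j - 1) + 5.
Then u_{j+1} = -3·u_j + 20 = -3·(5(-3)^(j - 1) + 5) + 20 = 5(-3)^j + 5 = 5(-3)^((j+1) - 1) + 5,
which is the claimed formula at t = j+1.
By induction, the statement is established for all t ≥ 1.

u_t = 5(-3)^(t - 1) + 5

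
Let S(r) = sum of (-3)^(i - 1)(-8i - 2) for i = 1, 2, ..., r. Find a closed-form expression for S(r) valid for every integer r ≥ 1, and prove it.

We claim S(r) = (-3)^r(2r + 1) - 1 for all r ≥ 1.
For the base case r = 1: S(1) = -10, and the closed form gives -10. They agree.
For the inductive step, assume it holds for an arbitrary i ≥ 1, so S(i) = (-3)^i(2i + 1) - 1.
Then S(i+1) = S(i) + ((-3)^i(-8i - 10)) = ((-3)^i(2i + 1) - 1) + ((-3)^i(-8i - 10)).
Simplifying, S(i+1) = -6(-3)^i·i - 9(-3)^i - 1 = (-3)^(i+1)(2(i+1) + 1) - 1,
which is the closed form with r = i+1.
This completes the induction.

S(r) = (-3)^r(2r + 1) - 1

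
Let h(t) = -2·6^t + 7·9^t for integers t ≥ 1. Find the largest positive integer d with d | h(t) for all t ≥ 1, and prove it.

Computing the first values: h(1) = 51 and h(2) = 495; gcd(51, 495) = 3, so d ≤ 3.
We prove 3 | -2·6^t + 7·9^t for all t ≥ 1 by induction on t.
Base case (t = 1): h(1) = 51 = 3·(17), so 3 | h(1).
Inductive step: suppose the statement holds for some i ≥ 1, i.e. 3 | h(i). Then
h(i+1) − 9·h(i) = (-2·6^(i+1) + 7·9^(i+1)) − 9·(-2·6^i + 7·9^i) = (-2)·6^i·(6 − 9) = (6)·6^i. Since 3 | h(i) by the inductive hypothesis, 3 | 9·h(i); and 3 | 6 since 6 = 3·2. Therefore 3 | h(i+1).
This completes the induction.
Therefore the largest such d is 3.

d = 3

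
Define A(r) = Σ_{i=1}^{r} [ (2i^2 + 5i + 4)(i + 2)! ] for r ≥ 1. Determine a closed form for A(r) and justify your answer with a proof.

We claim A(r) = (2r + 1)(r + 3)! - 6 for all r ≥ 1.
Base case (r = 1): A(1) = 66, and the closed form gives 66. They agree.
Suppose the result is true for r = i, so A(i) = (2i + 1)(i + 3)! - 6.
Then A(i+1) = A(i) + ((2i^2 + 9i + 11)(i + 3)!) = ((2i + 1)(i + 3)! - 6) + ((2i^2 + 9i + 11)(i + 3)!).
Simplifying, A(i+1) = (2(i+1) + 1)((i+1) + 3)! - 6,
which is the closed form with r = i+1.
This completes the induction.

A(r) = (2r + 1)(r + 3)! - 6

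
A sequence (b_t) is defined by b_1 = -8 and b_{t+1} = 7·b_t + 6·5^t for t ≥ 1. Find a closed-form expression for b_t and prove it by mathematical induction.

Computing the first terms: b_1 = -8, b_2 = -26, b_3 = -32. This suggests b_t = -3·5^t + 7^t.
When t = 1: the formula gives -8 = -8 = b_1.
Suppose the result is true for t = j, so b_j = -3·5^j + 7^j.
Then b_{j+1} = 7·b_j + 6·5^j = 7·(-3·5^j + 7^j) + 6·5^j = -3·5^(j + 1) + 7^(j + 1),
which is the claimed formula at t = j+1.
By induction, the statement is established for all t ≥ 1.

b_t = -3·5^t + 7^t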